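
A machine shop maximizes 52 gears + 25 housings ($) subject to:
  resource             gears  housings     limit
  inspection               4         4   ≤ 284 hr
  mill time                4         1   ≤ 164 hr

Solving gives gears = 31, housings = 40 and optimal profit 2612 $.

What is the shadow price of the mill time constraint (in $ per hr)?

9

At the optimum: inspection uses 284 of 284 (binding); mill time uses 164 of 164 (binding).
The binding rows give the dual system: 4·y_inspection + 4·y_mill time = 52 and 4·y_inspection + 1·y_mill time = 25.
Solving: y_inspection = 4, y_mill time = 9.
Shadow price of mill time = 9.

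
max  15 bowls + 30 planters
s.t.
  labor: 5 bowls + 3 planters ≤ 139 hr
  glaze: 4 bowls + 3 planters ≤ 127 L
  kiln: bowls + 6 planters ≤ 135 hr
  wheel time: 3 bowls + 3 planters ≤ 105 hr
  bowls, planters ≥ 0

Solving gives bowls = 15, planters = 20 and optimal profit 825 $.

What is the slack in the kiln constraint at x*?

kiln used = 1·15 + 6·20 = 135; slack = 135 − 135 = 0.

0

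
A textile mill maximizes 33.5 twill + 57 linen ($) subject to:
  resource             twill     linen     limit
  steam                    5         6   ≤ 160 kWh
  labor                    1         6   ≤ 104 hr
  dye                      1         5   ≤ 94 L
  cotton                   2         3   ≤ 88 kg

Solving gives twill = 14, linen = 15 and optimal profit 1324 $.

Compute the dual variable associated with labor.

Check each constraint at x*: steam 160/160 (tight); labor 104/104 (tight); dye 89/94 (slack 5); cotton 73/88 (slack 15).
Since dye, cotton are not tight, their duals are 0.
Dual feasibility on the basic columns requires 5·y_steam + 1·y_labor = 33.5, 6·y_steam + 6·y_labor = 57.
→ y_steam = 6 and y_labor = 3.5.
Shadow price of labor = 3.5.

3.5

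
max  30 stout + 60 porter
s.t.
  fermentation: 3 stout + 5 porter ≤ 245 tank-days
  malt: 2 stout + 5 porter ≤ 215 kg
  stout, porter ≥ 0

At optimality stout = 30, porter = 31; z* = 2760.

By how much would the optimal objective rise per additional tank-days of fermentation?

Check each constraint at x*: fermentation 245/245 (tight); malt 215/215 (tight).
The binding rows give the dual system: 3·y_fermentation + 2·y_malt = 30 and 5·y_fermentation + 5·y_malt = 60.
→ y_fermentation = 6 and y_malt = 6.
Shadow price of fermentation = 6.

6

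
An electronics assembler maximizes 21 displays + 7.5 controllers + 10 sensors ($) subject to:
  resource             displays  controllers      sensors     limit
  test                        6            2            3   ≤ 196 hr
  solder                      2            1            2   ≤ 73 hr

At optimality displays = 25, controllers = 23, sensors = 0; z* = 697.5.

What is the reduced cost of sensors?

At the optimum: test uses 196 of 196 (binding); solder uses 73 of 73 (binding).
The binding rows give the dual system: 6·y_test + 2·y_solder = 21 and 2·y_test + 1·y_solder = 7.5.
This yields shadow prices y_test = 3, y_solder = 1.5.
Reduced cost of sensors: c₃ − yᵀa₃ = 10 − (3·3 + 1.5·2) = 10 − 12 = -2.

-2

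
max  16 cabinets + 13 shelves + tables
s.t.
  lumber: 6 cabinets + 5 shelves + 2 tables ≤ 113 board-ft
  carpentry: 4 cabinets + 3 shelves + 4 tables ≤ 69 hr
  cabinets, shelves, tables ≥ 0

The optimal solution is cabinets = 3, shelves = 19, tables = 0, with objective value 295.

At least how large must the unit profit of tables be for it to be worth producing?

8

Both lumber and carpentry are binding at x*.
From A_Bᵀ y = c: 6·y_lumber + 4·y_carpentry = 16; 5·y_lumber + 3·y_carpentry = 13.
Solving: y_lumber = 2, y_carpentry = 1.
tables enters the basis when its profit ≥ yᵀa₃ = 2·2 + 1·4 = 8.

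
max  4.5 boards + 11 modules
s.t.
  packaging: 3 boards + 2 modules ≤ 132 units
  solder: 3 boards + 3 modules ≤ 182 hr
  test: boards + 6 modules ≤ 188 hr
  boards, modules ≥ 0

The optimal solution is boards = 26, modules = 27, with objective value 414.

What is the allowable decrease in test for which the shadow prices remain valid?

144

Binding constraints: packaging, test. The basis is B = [[3,2],[1,6]] with det 16.
Per unit decrease in test, x* moves by d = (0.125, -0.1875).
The basis stays optimal until modules reaches 0; allowable decrease = 144 hr.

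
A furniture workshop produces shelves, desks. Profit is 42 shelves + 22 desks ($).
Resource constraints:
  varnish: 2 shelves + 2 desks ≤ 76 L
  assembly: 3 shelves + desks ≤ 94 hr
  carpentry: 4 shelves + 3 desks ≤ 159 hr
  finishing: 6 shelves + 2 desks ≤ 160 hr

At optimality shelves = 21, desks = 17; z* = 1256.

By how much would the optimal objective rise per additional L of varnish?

At the optimum: varnish uses 76 of 76 (binding); assembly uses 80 of 94 (slack = 14); carpentry uses 135 of 159 (slack = 24); finishing uses 160 of 160 (binding).
Slack constraints have shadow price 0 (complementary slackness).
From A_Bᵀ y = c: 2·y_varnish + 6·y_finishing = 42; 2·y_varnish + 2·y_finishing = 22.
Solving: y_varnish = 6, y_finishing = 5.
Shadow price of varnish = 6.

6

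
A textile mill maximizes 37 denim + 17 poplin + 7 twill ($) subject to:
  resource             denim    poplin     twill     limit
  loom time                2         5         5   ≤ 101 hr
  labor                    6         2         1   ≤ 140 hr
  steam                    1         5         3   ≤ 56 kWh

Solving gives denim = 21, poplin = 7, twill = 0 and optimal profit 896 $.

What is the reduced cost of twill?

Binding: labor and steam. Non-binding: loom time (24 unused).
By complementary slackness, y = 0 for the non-binding constraint.
Dual feasibility on the basic columns requires 6·y_labor + 1·y_steam = 37, 2·y_labor + 5·y_steam = 17.
This yields shadow prices y_labor = 6, y_steam = 1.
Reduced cost of twill: c₃ − yᵀa₃ = 7 − (6·1 + 1·3) = 7 − 9 = -2.

-2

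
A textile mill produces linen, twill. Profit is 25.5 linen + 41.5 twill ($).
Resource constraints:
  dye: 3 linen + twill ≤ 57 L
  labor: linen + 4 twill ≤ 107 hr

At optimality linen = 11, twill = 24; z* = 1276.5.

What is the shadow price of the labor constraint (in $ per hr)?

Check each constraint at x*: dye 57/57 (tight); labor 107/107 (tight).
Dual feasibility on the basic columns requires 3·y_dye + 1·y_labor = 25.5, 1·y_dye + 4·y_labor = 41.5.
This yields shadow prices y_dye = 5.5, y_labor = 9.
Shadow price of labor = 9.

9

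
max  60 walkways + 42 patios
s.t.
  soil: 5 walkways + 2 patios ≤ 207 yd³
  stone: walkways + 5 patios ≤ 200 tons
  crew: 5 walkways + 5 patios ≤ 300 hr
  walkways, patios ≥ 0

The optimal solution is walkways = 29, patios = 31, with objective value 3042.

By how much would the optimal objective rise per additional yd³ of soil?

6

Check each constraint at x*: soil 207/207 (tight); stone 184/200 (slack 16); crew 300/300 (tight).
Since stone is not tight, its dual is 0.
From A_Bᵀ y = c: 5·y_soil + 5·y_crew = 60; 2·y_soil + 5·y_crew = 42.
Solving: y_soil = 6, y_crew = 6.
Shadow price of soil = 6.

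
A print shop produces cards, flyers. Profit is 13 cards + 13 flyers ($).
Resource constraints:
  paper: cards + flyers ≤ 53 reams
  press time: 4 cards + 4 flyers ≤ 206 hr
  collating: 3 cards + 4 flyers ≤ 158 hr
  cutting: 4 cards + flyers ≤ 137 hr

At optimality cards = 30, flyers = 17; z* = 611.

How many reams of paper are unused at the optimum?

paper used = 1·30 + 1·17 = 47; slack = 53 − 47 = 6.

6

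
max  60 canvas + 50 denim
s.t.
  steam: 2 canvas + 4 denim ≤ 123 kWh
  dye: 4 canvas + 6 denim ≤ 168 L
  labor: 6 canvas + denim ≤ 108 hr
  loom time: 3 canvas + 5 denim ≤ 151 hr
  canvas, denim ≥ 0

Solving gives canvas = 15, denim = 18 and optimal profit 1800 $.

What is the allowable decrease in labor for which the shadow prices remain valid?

Binding constraints: dye, labor. The basis is B = [[4,6],[6,1]] with det -32.
Per unit decrease in labor, x* moves by d = (-0.1875, 0.125).
The basis stays optimal until canvas reaches 0; allowable decrease = 80 hr.

80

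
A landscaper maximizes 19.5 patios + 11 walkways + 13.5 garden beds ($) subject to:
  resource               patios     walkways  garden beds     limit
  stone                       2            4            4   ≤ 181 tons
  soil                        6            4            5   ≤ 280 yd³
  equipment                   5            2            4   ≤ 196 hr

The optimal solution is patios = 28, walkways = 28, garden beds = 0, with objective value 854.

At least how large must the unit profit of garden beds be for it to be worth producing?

16

Binding: soil and equipment. Non-binding: stone (13 unused).
By complementary slackness, y = 0 for the non-binding constraint.
The binding rows give the dual system: 6·y_soil + 5·y_equipment = 19.5 and 4·y_soil + 2·y_equipment = 11.
→ y_soil = 2 and y_equipment = 1.5.
garden beds enters the basis when its profit ≥ yᵀa₃ = 2·5 + 1.5·4 = 16.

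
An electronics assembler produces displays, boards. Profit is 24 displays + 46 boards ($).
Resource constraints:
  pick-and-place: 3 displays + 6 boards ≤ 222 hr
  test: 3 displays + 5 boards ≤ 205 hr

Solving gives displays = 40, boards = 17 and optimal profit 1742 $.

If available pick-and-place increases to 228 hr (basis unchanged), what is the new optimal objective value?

1778

Check each constraint at x*: pick-and-place 222/222 (tight); test 205/205 (tight).
The binding rows give the dual system: 3·y_pick-and-place + 3·y_test = 24 and 6·y_pick-and-place + 5·y_test = 46.
→ y_pick-and-place = 6 and y_test = 2.
Δz = y_pick-and-place·Δb = 6 × (6) = 36, so new z* = 1742 + 36 = 1778.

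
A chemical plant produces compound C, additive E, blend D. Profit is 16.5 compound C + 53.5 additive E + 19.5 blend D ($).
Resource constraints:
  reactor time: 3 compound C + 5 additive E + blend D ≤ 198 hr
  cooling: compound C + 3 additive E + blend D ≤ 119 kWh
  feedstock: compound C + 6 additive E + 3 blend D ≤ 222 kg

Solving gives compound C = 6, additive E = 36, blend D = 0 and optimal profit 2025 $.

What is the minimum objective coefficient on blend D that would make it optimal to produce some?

21.5

At the optimum: reactor time uses 198 of 198 (binding); cooling uses 114 of 119 (slack = 5); feedstock uses 222 of 222 (binding).
By complementary slackness, y = 0 for the non-binding constraint.
Dual feasibility on the basic columns requires 3·y_reactor time + 1·y_feedstock = 16.5, 5·y_reactor time + 6·y_feedstock = 53.5.
Solving: y_reactor time = 3.5, y_feedstock = 6.
blend D enters the basis when its profit ≥ yᵀa₃ = 3.5·1 + 6·3 = 21.5.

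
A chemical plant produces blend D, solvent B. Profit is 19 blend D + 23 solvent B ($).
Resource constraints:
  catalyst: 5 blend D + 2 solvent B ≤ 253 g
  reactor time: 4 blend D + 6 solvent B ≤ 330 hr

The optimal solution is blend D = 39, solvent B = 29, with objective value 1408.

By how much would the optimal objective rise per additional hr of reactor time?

At the optimum: catalyst uses 253 of 253 (binding); reactor time uses 330 of 330 (binding).
From A_Bᵀ y = c: 5·y_catalyst + 4·y_reactor time = 19; 2·y_catalyst + 6·y_reactor time = 23.
Solving: y_catalyst = 1, y_reactor time = 3.5.
Shadow price of reactor time = 3.5.

3.5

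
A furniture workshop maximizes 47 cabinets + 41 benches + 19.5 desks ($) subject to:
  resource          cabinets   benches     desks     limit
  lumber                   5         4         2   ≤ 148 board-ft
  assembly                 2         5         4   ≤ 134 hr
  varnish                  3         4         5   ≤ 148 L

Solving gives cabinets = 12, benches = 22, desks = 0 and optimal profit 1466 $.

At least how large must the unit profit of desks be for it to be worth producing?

At the optimum: lumber uses 148 of 148 (binding); assembly uses 134 of 134 (binding); varnish uses 124 of 148 (slack = 24).
Slack constraints have shadow price 0 (complementary slackness).
The binding rows give the dual system: 5·y_lumber + 2·y_assembly = 47 and 4·y_lumber + 5·y_assembly = 41.
This yields shadow prices y_lumber = 9, y_assembly = 1.
desks enters the basis when its profit ≥ yᵀa₃ = 9·2 + 1·4 = 22.

22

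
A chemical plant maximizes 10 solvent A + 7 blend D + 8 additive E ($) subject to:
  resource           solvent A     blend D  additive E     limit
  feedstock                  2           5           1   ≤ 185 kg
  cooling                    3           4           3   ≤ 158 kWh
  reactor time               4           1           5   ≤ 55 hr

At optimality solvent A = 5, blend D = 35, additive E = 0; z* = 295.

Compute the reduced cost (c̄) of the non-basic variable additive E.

Binding: feedstock and reactor time. Non-binding: cooling (3 unused).
Slack constraints have shadow price 0 (complementary slackness).
Dual feasibility on the basic columns requires 2·y_feedstock + 4·y_reactor time = 10, 5·y_feedstock + 1·y_reactor time = 7.
Solving: y_feedstock = 1, y_reactor time = 2.
Reduced cost of additive E: c₃ − yᵀa₃ = 8 − (1·1 + 2·5) = 8 − 11 = -3.

-3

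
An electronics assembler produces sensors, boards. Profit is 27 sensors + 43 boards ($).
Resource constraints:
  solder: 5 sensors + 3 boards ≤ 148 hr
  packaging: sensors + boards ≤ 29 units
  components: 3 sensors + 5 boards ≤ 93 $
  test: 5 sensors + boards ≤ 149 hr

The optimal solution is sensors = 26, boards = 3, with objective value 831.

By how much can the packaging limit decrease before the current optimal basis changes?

10.4

Binding constraints: packaging, components. The basis is B = [[1,1],[3,5]] with det 2.
Per unit decrease in packaging, x* moves by d = (-2.5, 1.5).
The basis stays optimal until sensors reaches 0; allowable decrease = 10.4 units.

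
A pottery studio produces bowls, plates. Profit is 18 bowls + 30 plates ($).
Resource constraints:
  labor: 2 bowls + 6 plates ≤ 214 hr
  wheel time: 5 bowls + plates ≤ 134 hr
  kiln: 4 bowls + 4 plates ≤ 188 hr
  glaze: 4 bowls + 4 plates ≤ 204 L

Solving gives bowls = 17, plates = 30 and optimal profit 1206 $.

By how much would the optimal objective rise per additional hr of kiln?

At the optimum: labor uses 214 of 214 (binding); wheel time uses 115 of 134 (slack = 19); kiln uses 188 of 188 (binding); glaze uses 188 of 204 (slack = 16).
By complementary slackness, y = 0 for the non-binding constraints.
The binding rows give the dual system: 2·y_labor + 4·y_kiln = 18 and 6·y_labor + 4·y_kiln = 30.
Solving: y_labor = 3, y_kiln = 3.
Shadow price of kiln = 3.

3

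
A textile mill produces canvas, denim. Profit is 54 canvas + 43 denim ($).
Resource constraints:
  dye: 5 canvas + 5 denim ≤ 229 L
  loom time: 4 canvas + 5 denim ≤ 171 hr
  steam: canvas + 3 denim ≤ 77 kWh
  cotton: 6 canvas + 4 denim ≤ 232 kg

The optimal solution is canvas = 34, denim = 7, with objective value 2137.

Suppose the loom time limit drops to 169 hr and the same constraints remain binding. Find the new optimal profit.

At the optimum: dye uses 205 of 229 (slack = 24); loom time uses 171 of 171 (binding); steam uses 55 of 77 (slack = 22); cotton uses 232 of 232 (binding).
By complementary slackness, y = 0 for the non-binding constraints.
From A_Bᵀ y = c: 4·y_loom time + 6·y_cotton = 54; 5·y_loom time + 4·y_cotton = 43.
→ y_loom time = 3 and y_cotton = 7.
Δz = y_loom time·Δb = 3 × (-2) = -6, so new z* = 2137 − 6 = 2131.

2131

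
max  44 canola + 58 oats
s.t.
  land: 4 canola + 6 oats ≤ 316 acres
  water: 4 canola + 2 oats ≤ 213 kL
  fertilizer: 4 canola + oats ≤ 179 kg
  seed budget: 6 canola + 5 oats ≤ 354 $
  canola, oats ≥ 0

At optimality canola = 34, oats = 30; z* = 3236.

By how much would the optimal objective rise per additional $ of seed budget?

2

Binding: land and seed budget. Non-binding: water (17 unused), fertilizer (13 unused).
Slack constraints have shadow price 0 (complementary slackness).
Dual feasibility on the basic columns requires 4·y_land + 6·y_seed budget = 44, 6·y_land + 5·y_seed budget = 58.
This yields shadow prices y_land = 8, y_seed budget = 2.
Shadow price of seed budget = 2.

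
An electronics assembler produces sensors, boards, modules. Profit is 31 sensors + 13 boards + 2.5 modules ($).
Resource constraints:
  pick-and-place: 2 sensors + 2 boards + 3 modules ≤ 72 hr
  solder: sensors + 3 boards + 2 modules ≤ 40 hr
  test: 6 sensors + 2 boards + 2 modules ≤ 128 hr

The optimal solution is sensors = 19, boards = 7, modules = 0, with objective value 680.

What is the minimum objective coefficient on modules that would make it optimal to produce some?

Check each constraint at x*: pick-and-place 52/72 (slack 20); solder 40/40 (tight); test 128/128 (tight).
By complementary slackness, y = 0 for the non-binding constraint.
From A_Bᵀ y = c: 1·y_solder + 6·y_test = 31; 3·y_solder + 2·y_test = 13.
This yields shadow prices y_solder = 1, y_test = 5.
modules enters the basis when its profit ≥ yᵀa₃ = 1·2 + 5·2 = 12.

12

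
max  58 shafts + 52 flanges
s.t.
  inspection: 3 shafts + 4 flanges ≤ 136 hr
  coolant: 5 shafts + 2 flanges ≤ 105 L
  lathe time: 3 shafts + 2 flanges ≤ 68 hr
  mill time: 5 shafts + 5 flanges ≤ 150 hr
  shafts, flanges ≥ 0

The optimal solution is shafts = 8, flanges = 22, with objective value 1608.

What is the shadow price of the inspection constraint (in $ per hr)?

Binding: lathe time and mill time. Non-binding: inspection (24 unused), coolant (21 unused).
By complementary slackness, y = 0 for the non-binding constraints.
The binding rows give the dual system: 3·y_lathe time + 5·y_mill time = 58 and 2·y_lathe time + 5·y_mill time = 52.
This yields shadow prices y_lathe time = 6, y_mill time = 8.
Shadow price of inspection = 0.

0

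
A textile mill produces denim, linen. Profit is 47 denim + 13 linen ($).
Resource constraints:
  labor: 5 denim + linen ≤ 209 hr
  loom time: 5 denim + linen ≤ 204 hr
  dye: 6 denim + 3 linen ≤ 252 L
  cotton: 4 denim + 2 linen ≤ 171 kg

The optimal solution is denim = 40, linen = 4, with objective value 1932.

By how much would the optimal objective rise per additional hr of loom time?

Check each constraint at x*: labor 204/209 (slack 5); loom time 204/204 (tight); dye 252/252 (tight); cotton 168/171 (slack 3).
By complementary slackness, y = 0 for the non-binding constraints.
From A_Bᵀ y = c: 5·y_loom time + 6·y_dye = 47; 1·y_loom time + 3·y_dye = 13.
This yields shadow prices y_loom time = 7, y_dye = 2.
Shadow price of loom time = 7.

7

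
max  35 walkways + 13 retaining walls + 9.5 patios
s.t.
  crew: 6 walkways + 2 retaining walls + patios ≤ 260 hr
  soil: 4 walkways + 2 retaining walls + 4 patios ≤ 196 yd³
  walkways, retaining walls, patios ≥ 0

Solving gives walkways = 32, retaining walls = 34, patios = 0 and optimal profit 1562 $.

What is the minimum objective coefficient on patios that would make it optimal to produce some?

At the optimum: crew uses 260 of 260 (binding); soil uses 196 of 196 (binding).
Dual feasibility on the basic columns requires 6·y_crew + 4·y_soil = 35, 2·y_crew + 2·y_soil = 13.
→ y_crew = 4.5 and y_soil = 2.
patios enters the basis when its profit ≥ yᵀa₃ = 4.5·1 + 2·4 = 12.5.

12.5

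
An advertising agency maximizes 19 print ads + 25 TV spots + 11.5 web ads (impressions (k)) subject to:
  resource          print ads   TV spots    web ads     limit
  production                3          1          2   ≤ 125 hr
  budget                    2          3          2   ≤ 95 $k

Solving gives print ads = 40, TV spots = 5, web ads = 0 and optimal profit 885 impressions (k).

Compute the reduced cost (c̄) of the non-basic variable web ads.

At the optimum: production uses 125 of 125 (binding); budget uses 95 of 95 (binding).
The binding rows give the dual system: 3·y_production + 2·y_budget = 19 and 1·y_production + 3·y_budget = 25.
Solving: y_production = 1, y_budget = 8.
Reduced cost of web ads: c₃ − yᵀa₃ = 11.5 − (1·2 + 8·2) = 11.5 − 18 = -6.5.

-6.5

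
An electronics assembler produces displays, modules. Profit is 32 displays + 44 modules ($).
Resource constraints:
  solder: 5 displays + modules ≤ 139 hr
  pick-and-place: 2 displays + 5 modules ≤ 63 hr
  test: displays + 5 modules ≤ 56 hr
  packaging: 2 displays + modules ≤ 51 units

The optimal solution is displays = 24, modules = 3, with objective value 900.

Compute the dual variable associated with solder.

Binding: pick-and-place and packaging. Non-binding: solder (16 unused), test (17 unused).
Since solder, test are not tight, their duals are 0.
Dual feasibility on the basic columns requires 2·y_pick-and-place + 2·y_packaging = 32, 5·y_pick-and-place + 1·y_packaging = 44.
Solving: y_pick-and-place = 7, y_packaging = 9.
Shadow price of solder = 0.

0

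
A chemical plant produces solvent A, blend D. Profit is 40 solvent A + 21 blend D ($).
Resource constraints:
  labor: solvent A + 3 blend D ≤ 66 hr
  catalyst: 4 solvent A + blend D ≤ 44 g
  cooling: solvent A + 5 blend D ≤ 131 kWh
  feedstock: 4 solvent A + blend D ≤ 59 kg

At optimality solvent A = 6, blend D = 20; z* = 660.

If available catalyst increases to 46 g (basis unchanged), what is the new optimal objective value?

678

At the optimum: labor uses 66 of 66 (binding); catalyst uses 44 of 44 (binding); cooling uses 106 of 131 (slack = 25); feedstock uses 44 of 59 (slack = 15).
By complementary slackness, y = 0 for the non-binding constraints.
Dual feasibility on the basic columns requires 1·y_labor + 4·y_catalyst = 40, 3·y_labor + 1·y_catalyst = 21.
→ y_labor = 4 and y_catalyst = 9.
Δz = y_catalyst·Δb = 9 × (2) = 18, so new z* = 660 + 18 = 678.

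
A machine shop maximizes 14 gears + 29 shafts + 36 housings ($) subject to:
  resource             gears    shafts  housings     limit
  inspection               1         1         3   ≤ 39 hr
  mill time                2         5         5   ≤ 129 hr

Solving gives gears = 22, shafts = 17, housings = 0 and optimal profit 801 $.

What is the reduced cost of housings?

Check each constraint at x*: inspection 39/39 (tight); mill time 129/129 (tight).
From A_Bᵀ y = c: 1·y_inspection + 2·y_mill time = 14; 1·y_inspection + 5·y_mill time = 29.
→ y_inspection = 4 and y_mill time = 5.
Reduced cost of housings: c₃ − yᵀa₃ = 36 − (4·3 + 5·5) = 36 − 37 = -1.

-1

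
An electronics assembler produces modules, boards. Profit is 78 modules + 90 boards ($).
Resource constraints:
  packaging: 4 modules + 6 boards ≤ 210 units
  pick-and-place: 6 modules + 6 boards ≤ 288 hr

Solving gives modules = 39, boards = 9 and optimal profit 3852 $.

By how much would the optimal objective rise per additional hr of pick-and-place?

9

Check each constraint at x*: packaging 210/210 (tight); pick-and-place 288/288 (tight).
The binding rows give the dual system: 4·y_packaging + 6·y_pick-and-place = 78 and 6·y_packaging + 6·y_pick-and-place = 90.
Solving: y_packaging = 6, y_pick-and-place = 9.
Shadow price of pick-and-place = 9.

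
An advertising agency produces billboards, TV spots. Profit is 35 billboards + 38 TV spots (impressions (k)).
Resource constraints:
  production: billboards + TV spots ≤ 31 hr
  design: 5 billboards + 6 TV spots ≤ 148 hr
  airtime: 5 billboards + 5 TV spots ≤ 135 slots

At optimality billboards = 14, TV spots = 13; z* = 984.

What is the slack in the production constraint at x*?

4

production used = 1·14 + 1·13 = 27; slack = 31 − 27 = 4.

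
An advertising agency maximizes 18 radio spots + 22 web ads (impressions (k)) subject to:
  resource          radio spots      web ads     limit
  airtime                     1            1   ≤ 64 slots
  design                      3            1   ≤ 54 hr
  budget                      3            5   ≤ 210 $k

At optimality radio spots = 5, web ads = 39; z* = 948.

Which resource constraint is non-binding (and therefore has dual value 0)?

airtime

airtime: 44/64 (slack 20)
design: 54/54 (binding)
budget: 210/210 (binding)
By complementary slackness, a constraint with positive slack has shadow price 0 → airtime.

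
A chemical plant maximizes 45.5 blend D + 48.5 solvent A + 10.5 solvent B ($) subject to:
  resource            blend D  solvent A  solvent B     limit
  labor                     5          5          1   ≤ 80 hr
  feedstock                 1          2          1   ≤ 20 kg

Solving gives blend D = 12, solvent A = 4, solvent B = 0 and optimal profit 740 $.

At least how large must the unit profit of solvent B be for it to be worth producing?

At the optimum: labor uses 80 of 80 (binding); feedstock uses 20 of 20 (binding).
The binding rows give the dual system: 5·y_labor + 1·y_feedstock = 45.5 and 5·y_labor + 2·y_feedstock = 48.5.
Solving: y_labor = 8.5, y_feedstock = 3.
solvent B enters the basis when its profit ≥ yᵀa₃ = 8.5·1 + 3·1 = 11.5.

11.5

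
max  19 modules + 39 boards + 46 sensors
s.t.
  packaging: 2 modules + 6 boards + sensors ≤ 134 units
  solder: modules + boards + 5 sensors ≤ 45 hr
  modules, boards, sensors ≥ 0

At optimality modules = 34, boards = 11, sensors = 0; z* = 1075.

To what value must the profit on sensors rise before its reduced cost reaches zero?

At the optimum: packaging uses 134 of 134 (binding); solder uses 45 of 45 (binding).
Dual feasibility on the basic columns requires 2·y_packaging + 1·y_solder = 19, 6·y_packaging + 1·y_solder = 39.
Solving: y_packaging = 5, y_solder = 9.
sensors enters the basis when its profit ≥ yᵀa₃ = 5·1 + 9·5 = 50.

50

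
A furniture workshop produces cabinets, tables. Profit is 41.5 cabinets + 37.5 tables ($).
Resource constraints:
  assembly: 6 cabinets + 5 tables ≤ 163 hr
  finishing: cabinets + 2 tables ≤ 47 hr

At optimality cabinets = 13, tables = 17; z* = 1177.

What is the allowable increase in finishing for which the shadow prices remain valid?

Binding constraints: assembly, finishing. The basis is B = [[6,5],[1,2]] with det 7.
Per unit increase in finishing, x* moves by d = (-0.7143, 0.8571).
The basis stays optimal until cabinets reaches 0; allowable increase = 18.2 hr.

18.2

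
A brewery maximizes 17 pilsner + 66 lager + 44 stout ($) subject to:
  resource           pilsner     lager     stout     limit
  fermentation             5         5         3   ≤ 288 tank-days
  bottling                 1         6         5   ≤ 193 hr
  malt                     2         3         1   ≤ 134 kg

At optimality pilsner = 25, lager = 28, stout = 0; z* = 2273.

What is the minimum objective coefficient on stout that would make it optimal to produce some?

49

Binding: bottling and malt. Non-binding: fermentation (23 unused).
Since fermentation is not tight, its dual is 0.
Dual feasibility on the basic columns requires 1·y_bottling + 2·y_malt = 17, 6·y_bottling + 3·y_malt = 66.
Solving: y_bottling = 9, y_malt = 4.
stout enters the basis when its profit ≥ yᵀa₃ = 9·5 + 4·1 = 49.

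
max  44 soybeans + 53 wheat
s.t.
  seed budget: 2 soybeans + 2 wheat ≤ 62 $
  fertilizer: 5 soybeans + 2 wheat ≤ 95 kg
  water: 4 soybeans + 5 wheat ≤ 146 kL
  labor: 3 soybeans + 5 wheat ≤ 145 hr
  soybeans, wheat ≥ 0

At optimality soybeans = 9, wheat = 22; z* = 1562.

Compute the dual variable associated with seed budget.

4

Check each constraint at x*: seed budget 62/62 (tight); fertilizer 89/95 (slack 6); water 146/146 (tight); labor 137/145 (slack 8).
By complementary slackness, y = 0 for the non-binding constraints.
Dual feasibility on the basic columns requires 2·y_seed budget + 4·y_water = 44, 2·y_seed budget + 5·y_water = 53.
This yields shadow prices y_seed budget = 4, y_water = 9.
Shadow price of seed budget = 4.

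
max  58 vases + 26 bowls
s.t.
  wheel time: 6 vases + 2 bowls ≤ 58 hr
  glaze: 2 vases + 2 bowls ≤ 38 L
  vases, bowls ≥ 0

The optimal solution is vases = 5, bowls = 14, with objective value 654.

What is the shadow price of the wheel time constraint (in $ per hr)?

8

At the optimum: wheel time uses 58 of 58 (binding); glaze uses 38 of 38 (binding).
The binding rows give the dual system: 6·y_wheel time + 2·y_glaze = 58 and 2·y_wheel time + 2·y_glaze = 26.
This yields shadow prices y_wheel time = 8, y_glaze = 5.
Shadow price of wheel time = 8.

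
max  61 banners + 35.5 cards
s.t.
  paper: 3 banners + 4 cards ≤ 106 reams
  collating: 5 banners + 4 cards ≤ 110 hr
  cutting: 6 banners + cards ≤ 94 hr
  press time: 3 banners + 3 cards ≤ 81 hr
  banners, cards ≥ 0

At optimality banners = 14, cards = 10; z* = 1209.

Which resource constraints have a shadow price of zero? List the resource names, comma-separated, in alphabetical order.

paper: 82/106 (slack 24)
collating: 110/110 (binding)
cutting: 94/94 (binding)
press time: 72/81 (slack 9)
By complementary slackness, a constraint with positive slack has shadow price 0 → paper, press time.

paper, press time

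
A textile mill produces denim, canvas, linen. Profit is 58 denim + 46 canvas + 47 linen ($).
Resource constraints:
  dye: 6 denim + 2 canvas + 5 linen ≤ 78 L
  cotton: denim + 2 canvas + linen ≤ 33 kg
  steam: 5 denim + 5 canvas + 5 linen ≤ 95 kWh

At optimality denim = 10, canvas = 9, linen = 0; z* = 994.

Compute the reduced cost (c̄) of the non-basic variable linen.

Check each constraint at x*: dye 78/78 (tight); cotton 28/33 (slack 5); steam 95/95 (tight).
By complementary slackness, y = 0 for the non-binding constraint.
Dual feasibility on the basic columns requires 6·y_dye + 5·y_steam = 58, 2·y_dye + 5·y_steam = 46.
This yields shadow prices y_dye = 3, y_steam = 8.
Reduced cost of linen: c₃ − yᵀa₃ = 47 − (3·5 + 8·5) = 47 − 55 = -8.

-8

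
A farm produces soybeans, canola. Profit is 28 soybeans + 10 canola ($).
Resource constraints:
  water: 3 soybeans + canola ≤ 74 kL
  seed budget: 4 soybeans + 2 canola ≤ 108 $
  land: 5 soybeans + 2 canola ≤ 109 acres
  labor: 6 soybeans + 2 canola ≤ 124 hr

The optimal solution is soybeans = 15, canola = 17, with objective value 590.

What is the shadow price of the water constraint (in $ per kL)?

0

Binding: land and labor. Non-binding: water (12 unused), seed budget (14 unused).
By complementary slackness, y = 0 for the non-binding constraints.
From A_Bᵀ y = c: 5·y_land + 6·y_labor = 28; 2·y_land + 2·y_labor = 10.
This yields shadow prices y_land = 2, y_labor = 3.
Shadow price of water = 0.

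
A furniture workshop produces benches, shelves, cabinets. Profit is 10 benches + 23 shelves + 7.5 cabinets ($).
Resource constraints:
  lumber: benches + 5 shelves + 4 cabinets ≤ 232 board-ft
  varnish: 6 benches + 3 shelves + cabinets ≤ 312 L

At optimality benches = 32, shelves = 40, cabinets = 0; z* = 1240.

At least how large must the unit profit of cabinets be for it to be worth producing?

At the optimum: lumber uses 232 of 232 (binding); varnish uses 312 of 312 (binding).
From A_Bᵀ y = c: 1·y_lumber + 6·y_varnish = 10; 5·y_lumber + 3·y_varnish = 23.
Solving: y_lumber = 4, y_varnish = 1.
cabinets enters the basis when its profit ≥ yᵀa₃ = 4·4 + 1·1 = 17.

17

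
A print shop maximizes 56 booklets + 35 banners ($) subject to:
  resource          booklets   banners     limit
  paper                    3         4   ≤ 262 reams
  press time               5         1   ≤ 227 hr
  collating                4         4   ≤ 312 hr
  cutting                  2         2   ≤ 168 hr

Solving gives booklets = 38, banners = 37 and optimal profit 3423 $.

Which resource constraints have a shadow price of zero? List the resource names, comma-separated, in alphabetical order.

collating, cutting

paper: 262/262 (binding)
press time: 227/227 (binding)
collating: 300/312 (slack 12)
cutting: 150/168 (slack 18)
By complementary slackness, a constraint with positive slack has shadow price 0 → collating, cutting.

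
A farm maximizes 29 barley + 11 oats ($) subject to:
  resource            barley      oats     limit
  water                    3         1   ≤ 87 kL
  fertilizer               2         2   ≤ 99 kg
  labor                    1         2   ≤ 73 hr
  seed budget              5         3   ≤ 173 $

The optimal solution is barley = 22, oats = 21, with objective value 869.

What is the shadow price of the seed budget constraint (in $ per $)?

1

At the optimum: water uses 87 of 87 (binding); fertilizer uses 86 of 99 (slack = 13); labor uses 64 of 73 (slack = 9); seed budget uses 173 of 173 (binding).
Since fertilizer, labor are not tight, their duals are 0.
The binding rows give the dual system: 3·y_water + 5·y_seed budget = 29 and 1·y_water + 3·y_seed budget = 11.
→ y_water = 8 and y_seed budget = 1.
Shadow price of seed budget = 1.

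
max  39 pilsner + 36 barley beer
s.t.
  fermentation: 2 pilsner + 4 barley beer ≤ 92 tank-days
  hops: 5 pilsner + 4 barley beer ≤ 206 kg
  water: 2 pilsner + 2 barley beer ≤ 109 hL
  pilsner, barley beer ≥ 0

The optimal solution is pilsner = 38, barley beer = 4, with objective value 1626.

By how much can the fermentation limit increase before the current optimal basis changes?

Binding constraints: fermentation, hops. The basis is B = [[2,4],[5,4]] with det -12.
Per unit increase in fermentation, x* moves by d = (-0.3333, 0.4167).
The basis stays optimal until pilsner reaches 0; allowable increase = 114 tank-days.

114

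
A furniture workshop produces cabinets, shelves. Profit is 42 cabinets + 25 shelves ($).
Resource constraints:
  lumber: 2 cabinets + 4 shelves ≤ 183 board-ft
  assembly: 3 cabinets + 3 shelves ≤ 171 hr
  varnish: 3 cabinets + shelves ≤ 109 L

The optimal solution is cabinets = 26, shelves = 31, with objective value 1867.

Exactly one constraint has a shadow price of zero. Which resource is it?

lumber: 176/183 (slack 7)
assembly: 171/171 (binding)
varnish: 109/109 (binding)
By complementary slackness, a constraint with positive slack has shadow price 0 → lumber.

lumber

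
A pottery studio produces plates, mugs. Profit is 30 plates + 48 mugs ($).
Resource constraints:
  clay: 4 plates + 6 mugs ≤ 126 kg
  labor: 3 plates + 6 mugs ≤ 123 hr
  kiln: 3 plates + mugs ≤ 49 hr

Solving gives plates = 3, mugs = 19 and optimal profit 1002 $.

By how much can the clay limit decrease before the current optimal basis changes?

3

Binding constraints: clay, labor. The basis is B = [[4,6],[3,6]] with det 6.
Per unit decrease in clay, x* moves by d = (-1, 0.5).
The basis stays optimal until plates reaches 0; allowable decrease = 3 kg.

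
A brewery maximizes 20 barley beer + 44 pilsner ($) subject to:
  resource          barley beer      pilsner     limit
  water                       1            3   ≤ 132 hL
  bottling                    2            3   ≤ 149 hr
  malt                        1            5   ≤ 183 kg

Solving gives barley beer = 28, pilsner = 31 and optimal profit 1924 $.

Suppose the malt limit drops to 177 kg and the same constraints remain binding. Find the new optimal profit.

Check each constraint at x*: water 121/132 (slack 11); bottling 149/149 (tight); malt 183/183 (tight).
By complementary slackness, y = 0 for the non-binding constraint.
The binding rows give the dual system: 2·y_bottling + 1·y_malt = 20 and 3·y_bottling + 5·y_malt = 44.
Solving: y_bottling = 8, y_malt = 4.
Δz = y_malt·Δb = 4 × (-6) = -24, so new z* = 1924 − 24 = 1900.

1900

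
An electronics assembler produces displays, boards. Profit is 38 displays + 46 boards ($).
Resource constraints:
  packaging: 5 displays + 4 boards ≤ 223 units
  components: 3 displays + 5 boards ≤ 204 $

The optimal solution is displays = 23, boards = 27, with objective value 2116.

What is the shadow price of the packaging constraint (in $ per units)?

At the optimum: packaging uses 223 of 223 (binding); components uses 204 of 204 (binding).
Dual feasibility on the basic columns requires 5·y_packaging + 3·y_components = 38, 4·y_packaging + 5·y_components = 46.
→ y_packaging = 4 and y_components = 6.
Shadow price of packaging = 4.

4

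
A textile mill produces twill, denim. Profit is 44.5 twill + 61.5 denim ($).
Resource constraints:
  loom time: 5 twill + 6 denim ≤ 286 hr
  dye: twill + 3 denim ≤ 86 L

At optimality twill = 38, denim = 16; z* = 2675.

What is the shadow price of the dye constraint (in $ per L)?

At the optimum: loom time uses 286 of 286 (binding); dye uses 86 of 86 (binding).
From A_Bᵀ y = c: 5·y_loom time + 1·y_dye = 44.5; 6·y_loom time + 3·y_dye = 61.5.
This yields shadow prices y_loom time = 8, y_dye = 4.5.
Shadow price of dye = 4.5.

4.5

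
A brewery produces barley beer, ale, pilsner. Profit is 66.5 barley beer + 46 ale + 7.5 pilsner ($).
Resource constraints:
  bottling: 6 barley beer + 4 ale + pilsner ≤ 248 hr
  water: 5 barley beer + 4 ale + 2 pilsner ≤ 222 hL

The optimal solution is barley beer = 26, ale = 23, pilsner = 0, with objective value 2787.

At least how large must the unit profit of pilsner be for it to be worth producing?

Check each constraint at x*: bottling 248/248 (tight); water 222/222 (tight).
The binding rows give the dual system: 6·y_bottling + 5·y_water = 66.5 and 4·y_bottling + 4·y_water = 46.
Solving: y_bottling = 9, y_water = 2.5.
pilsner enters the basis when its profit ≥ yᵀa₃ = 9·1 + 2.5·2 = 14.

14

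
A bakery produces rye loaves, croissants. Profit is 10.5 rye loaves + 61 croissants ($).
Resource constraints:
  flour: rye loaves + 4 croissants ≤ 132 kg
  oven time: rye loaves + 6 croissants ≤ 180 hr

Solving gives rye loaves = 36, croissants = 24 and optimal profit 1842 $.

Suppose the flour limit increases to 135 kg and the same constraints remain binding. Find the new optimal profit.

At the optimum: flour uses 132 of 132 (binding); oven time uses 180 of 180 (binding).
The binding rows give the dual system: 1·y_flour + 1·y_oven time = 10.5 and 4·y_flour + 6·y_oven time = 61.
→ y_flour = 1 and y_oven time = 9.5.
Δz = y_flour·Δb = 1 × (3) = 3, so new z* = 1842 + 3 = 1845.

1845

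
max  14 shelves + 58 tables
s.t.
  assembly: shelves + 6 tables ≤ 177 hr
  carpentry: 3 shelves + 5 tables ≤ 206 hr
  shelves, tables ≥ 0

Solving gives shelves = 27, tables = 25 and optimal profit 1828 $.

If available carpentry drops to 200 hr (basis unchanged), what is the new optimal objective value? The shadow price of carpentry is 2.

Δb = -6, so new z* = 1828 + (2)·(-6) = 1828 − 12 = 1816.

1816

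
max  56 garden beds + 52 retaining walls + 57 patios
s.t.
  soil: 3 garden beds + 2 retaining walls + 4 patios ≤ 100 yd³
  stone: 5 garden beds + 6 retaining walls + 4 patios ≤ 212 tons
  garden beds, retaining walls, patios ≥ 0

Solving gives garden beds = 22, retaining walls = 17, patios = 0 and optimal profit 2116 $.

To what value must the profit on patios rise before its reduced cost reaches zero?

Both soil and stone are binding at x*.
Dual feasibility on the basic columns requires 3·y_soil + 5·y_stone = 56, 2·y_soil + 6·y_stone = 52.
→ y_soil = 9.5 and y_stone = 5.5.
patios enters the basis when its profit ≥ yᵀa₃ = 9.5·4 + 5.5·4 = 60.

60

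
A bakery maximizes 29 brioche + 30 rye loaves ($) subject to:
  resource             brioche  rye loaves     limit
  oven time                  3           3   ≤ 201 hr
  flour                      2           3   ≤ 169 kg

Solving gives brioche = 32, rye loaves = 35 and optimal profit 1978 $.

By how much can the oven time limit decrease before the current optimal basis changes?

Binding constraints: oven time, flour. The basis is B = [[3,3],[2,3]] with det 3.
Per unit decrease in oven time, x* moves by d = (-1, 0.6667).
The basis stays optimal until brioche reaches 0; allowable decrease = 32 hr.

32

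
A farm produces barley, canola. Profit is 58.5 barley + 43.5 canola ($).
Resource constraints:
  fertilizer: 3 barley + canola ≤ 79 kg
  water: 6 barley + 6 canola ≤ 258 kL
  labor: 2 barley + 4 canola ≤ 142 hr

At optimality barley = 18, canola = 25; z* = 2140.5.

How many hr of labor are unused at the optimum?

labor used = 2·18 + 4·25 = 136; slack = 142 − 136 = 6.

6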